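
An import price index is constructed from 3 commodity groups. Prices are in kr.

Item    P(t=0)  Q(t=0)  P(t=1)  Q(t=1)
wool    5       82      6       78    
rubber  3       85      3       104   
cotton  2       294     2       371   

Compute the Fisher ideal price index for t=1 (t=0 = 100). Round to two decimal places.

Laspeyres component (base-period weights):
ΣP(t=1)Q(t=0) = 6×82 + 3×85 + 2×294 = 492 + 255 + 588 = 1335
ΣP(t=0)Q(t=0) = 5×82 + 3×85 + 2×294 = 410 + 255 + 588 = 1253
L = 1335 / 1253 × 100 = 106.5443
Paasche component (current-period weights):
ΣP(t=1)Q(t=1) = 6×78 + 3×104 + 2×371 = 468 + 312 + 742 = 1522
ΣP(t=0)Q(t=1) = 5×78 + 3×104 + 2×371 = 390 + 312 + 742 = 1444
P = 1522 / 1444 × 100 = 105.4017
Fisher = √(L × P) = √(106.5443 × 105.4017) = 105.9714

105.97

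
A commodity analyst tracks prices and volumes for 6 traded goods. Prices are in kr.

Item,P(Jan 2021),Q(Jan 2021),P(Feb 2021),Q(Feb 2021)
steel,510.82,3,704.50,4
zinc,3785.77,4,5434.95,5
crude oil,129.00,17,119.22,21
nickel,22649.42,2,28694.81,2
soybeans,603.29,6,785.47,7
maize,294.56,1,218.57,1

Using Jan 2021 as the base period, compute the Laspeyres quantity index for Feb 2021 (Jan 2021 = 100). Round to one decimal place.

108.0

Laspeyres quantity index uses base-period prices as weights.
ΣP(Jan 2021)·Q(Feb 2021) = 510.82×4 + 3785.77×5 + 129.00×21 + 22649.42×2 + 603.29×7 + 294.56×1 = 2043.28 + 18928.85 + 2709 + 45298.84 + 4223.03 + 294.56 = 73497.56
ΣP(Jan 2021)·Q(Jan 2021) = 510.82×3 + 3785.77×4 + 129.00×17 + 22649.42×2 + 603.29×6 + 294.56×1 = 1532.46 + 15143.08 + 2193 + 45298.84 + 3619.74 + 294.56 = 68081.68
Index = 73497.56 / 68081.68 × 100 = 107.9550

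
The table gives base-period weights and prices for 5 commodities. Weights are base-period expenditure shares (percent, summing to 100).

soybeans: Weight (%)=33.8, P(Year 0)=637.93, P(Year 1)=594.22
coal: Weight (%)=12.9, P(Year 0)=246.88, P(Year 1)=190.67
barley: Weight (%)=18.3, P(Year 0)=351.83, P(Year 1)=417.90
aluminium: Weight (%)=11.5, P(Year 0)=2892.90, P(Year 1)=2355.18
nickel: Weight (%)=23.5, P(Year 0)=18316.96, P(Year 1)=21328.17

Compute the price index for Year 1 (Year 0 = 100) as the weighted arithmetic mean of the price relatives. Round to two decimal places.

99.91

soybeans: 33.8 × (594.22/637.93) = 33.8 × 0.931482 = 31.4841
coal: 12.9 × (190.67/246.88) = 12.9 × 0.772319 = 9.9629
barley: 18.3 × (417.90/351.83) = 18.3 × 1.187790 = 21.7365
aluminium: 11.5 × (2355.18/2892.90) = 11.5 × 0.814124 = 9.3624
nickel: 23.5 × (21328.17/18316.96) = 23.5 × 1.164395 = 27.3633
Index = Σ wᵢ·(p₁ᵢ/p₀ᵢ) = 31.4841 + 9.9629 + 21.7365 + 9.3624 + 27.3633 = 99.9092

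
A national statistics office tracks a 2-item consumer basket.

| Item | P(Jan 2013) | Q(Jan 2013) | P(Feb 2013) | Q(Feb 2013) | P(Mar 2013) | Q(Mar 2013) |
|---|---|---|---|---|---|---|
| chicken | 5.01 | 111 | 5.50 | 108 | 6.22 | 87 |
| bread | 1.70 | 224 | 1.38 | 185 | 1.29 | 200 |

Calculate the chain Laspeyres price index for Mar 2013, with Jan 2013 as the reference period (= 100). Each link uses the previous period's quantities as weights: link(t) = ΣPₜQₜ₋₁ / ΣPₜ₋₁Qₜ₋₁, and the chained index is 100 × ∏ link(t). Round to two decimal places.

105.22

Link Jan 2013→Feb 2013:
ΣP(Feb 2013)Q(Jan 2013) = 5.50×111 + 1.38×224 = 610.5 + 309.12 = 919.62
ΣP(Jan 2013)Q(Jan 2013) = 5.01×111 + 1.70×224 = 556.11 + 380.8 = 936.91
link = 919.62/936.91 = 0.981546
Link Feb 2013→Mar 2013:
ΣP(Mar 2013)Q(Feb 2013) = 6.22×108 + 1.29×185 = 671.76 + 238.65 = 910.41
ΣP(Feb 2013)Q(Feb 2013) = 5.50×108 + 1.38×185 = 594 + 255.3 = 849.3
link = 910.41/849.3 = 1.071953
Chained index = 100 × 0.981546 × 1.071953 = 105.2171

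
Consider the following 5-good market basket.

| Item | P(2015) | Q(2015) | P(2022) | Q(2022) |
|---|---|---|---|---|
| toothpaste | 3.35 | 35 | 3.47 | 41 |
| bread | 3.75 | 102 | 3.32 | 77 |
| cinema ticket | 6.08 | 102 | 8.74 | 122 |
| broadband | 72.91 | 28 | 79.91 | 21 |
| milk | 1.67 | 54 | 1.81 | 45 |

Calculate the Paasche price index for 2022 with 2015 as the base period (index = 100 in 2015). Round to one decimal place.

Paasche price index uses current-period quantities as weights.
ΣP(2022)·Q(2022) = 3.47×41 + 3.32×77 + 8.74×122 + 79.91×21 + 1.81×45 = 142.27 + 255.64 + 1066.28 + 1678.11 + 81.45 = 3223.75
ΣP(2015)·Q(2022) = 3.35×41 + 3.75×77 + 6.08×122 + 72.91×21 + 1.67×45 = 137.35 + 288.75 + 741.76 + 1531.11 + 75.15 = 2774.12
Index = 3223.75 / 2774.12 × 100 = 116.2080

116.2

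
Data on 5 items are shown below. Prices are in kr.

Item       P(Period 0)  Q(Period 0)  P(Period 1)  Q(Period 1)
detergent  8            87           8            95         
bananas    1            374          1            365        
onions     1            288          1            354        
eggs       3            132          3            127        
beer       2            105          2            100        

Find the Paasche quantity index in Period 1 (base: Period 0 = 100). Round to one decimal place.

Paasche quantity index uses current-period prices as weights.
ΣP(Period 1)·Q(Period 1) = 8×95 + 1×365 + 1×354 + 3×127 + 2×100 = 760 + 365 + 354 + 381 + 200 = 2060
ΣP(Period 1)·Q(Period 0) = 8×87 + 1×374 + 1×288 + 3×132 + 2×105 = 696 + 374 + 288 + 396 + 210 = 1964
Index = 2060 / 1964 × 100 = 104.8880

104.9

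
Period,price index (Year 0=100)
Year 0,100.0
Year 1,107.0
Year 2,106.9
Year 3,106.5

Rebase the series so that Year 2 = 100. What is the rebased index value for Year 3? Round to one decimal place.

Rebased(Year 3) = 106.5 / 106.9 × 100 = 99.6258

99.6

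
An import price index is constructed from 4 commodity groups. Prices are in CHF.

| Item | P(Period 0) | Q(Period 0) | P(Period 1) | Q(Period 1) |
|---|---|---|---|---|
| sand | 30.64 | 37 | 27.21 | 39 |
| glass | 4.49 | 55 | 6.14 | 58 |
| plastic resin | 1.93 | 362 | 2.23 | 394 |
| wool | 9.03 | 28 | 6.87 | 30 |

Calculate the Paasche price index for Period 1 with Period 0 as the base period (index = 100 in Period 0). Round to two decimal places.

100.62

Paasche price index uses current-period quantities as weights.
ΣP(Period 1)·Q(Period 1) = 27.21×39 + 6.14×58 + 2.23×394 + 6.87×30 = 1061.19 + 356.12 + 878.62 + 206.1 = 2502.03
ΣP(Period 0)·Q(Period 1) = 30.64×39 + 4.49×58 + 1.93×394 + 9.03×30 = 1194.96 + 260.42 + 760.42 + 270.9 = 2486.7
Index = 2502.03 / 2486.7 × 100 = 100.6165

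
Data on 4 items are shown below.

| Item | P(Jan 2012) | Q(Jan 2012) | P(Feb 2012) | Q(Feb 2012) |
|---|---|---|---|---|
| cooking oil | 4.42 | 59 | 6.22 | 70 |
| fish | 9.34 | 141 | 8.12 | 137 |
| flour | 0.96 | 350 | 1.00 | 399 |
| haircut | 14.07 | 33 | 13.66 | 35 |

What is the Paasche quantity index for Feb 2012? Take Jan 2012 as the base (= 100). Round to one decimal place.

Paasche quantity index uses current-period prices as weights.
ΣP(Feb 2012)·Q(Feb 2012) = 6.22×70 + 8.12×137 + 1.00×399 + 13.66×35 = 435.4 + 1112.44 + 399 + 478.1 = 2424.94
ΣP(Feb 2012)·Q(Jan 2012) = 6.22×59 + 8.12×141 + 1.00×350 + 13.66×33 = 366.98 + 1144.92 + 350 + 450.78 = 2312.68
Index = 2424.94 / 2312.68 × 100 = 104.8541

104.9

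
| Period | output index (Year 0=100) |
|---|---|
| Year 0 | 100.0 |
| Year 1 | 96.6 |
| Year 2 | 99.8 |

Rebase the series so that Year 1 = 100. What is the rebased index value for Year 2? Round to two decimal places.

103.31

Rebased(Year 2) = 99.8 / 96.6 × 100 = 103.3126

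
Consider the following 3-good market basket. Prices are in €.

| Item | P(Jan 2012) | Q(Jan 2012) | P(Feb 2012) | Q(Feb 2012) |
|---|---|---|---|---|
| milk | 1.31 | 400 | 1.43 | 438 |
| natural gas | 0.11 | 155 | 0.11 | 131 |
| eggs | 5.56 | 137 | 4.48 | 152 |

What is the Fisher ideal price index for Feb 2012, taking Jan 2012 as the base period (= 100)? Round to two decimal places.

92.27

Laspeyres component (base-period weights):
ΣP(Feb 2012)Q(Jan 2012) = 1.43×400 + 0.11×155 + 4.48×137 = 572 + 17.05 + 613.76 = 1202.81
ΣP(Jan 2012)Q(Jan 2012) = 1.31×400 + 0.11×155 + 5.56×137 = 524 + 17.05 + 761.72 = 1302.77
L = 1202.81 / 1302.77 × 100 = 92.3271
Paasche component (current-period weights):
ΣP(Feb 2012)Q(Feb 2012) = 1.43×438 + 0.11×131 + 4.48×152 = 626.34 + 14.41 + 680.96 = 1321.71
ΣP(Jan 2012)Q(Feb 2012) = 1.31×438 + 0.11×131 + 5.56×152 = 573.78 + 14.41 + 845.12 = 1433.31
P = 1321.71 / 1433.31 × 100 = 92.2138
Fisher = √(L × P) = √(92.3271 × 92.2138) = 92.2705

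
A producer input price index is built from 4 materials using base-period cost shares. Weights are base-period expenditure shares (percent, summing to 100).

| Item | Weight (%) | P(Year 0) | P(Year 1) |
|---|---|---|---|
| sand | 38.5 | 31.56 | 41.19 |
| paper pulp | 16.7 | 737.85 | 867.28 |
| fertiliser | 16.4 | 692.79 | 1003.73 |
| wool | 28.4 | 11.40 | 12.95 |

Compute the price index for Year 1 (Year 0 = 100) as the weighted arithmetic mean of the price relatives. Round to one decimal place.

125.9

sand: 38.5 × (41.19/31.56) = 38.5 × 1.305133 = 50.2476
paper pulp: 16.7 × (867.28/737.85) = 16.7 × 1.175415 = 19.6294
fertiliser: 16.4 × (1003.73/692.79) = 16.4 × 1.448823 = 23.7607
wool: 28.4 × (12.95/11.40) = 28.4 × 1.135965 = 32.2614
Index = Σ wᵢ·(p₁ᵢ/p₀ᵢ) = 50.2476 + 19.6294 + 23.7607 + 32.2614 = 125.8992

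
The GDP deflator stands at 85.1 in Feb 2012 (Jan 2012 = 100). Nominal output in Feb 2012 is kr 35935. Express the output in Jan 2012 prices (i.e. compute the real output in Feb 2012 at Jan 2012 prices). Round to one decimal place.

42226.8

Real = Nominal ÷ (Index/100) = 35935 ÷ (85.1/100)
     = 35935 ÷ 0.851 = 42226.7920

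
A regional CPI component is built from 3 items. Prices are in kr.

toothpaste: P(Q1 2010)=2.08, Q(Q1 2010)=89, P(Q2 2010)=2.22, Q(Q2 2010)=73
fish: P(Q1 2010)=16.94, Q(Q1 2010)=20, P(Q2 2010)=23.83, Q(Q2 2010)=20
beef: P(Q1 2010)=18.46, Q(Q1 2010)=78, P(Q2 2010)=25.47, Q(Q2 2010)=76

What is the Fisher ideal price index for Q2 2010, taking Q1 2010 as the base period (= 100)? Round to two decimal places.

135.72

Laspeyres component (base-period weights):
ΣP(Q2 2010)Q(Q1 2010) = 2.22×89 + 23.83×20 + 25.47×78 = 197.58 + 476.6 + 1986.66 = 2660.84
ΣP(Q1 2010)Q(Q1 2010) = 2.08×89 + 16.94×20 + 18.46×78 = 185.12 + 338.8 + 1439.88 = 1963.8
L = 2660.84 / 1963.8 × 100 = 135.4944
Paasche component (current-period weights):
ΣP(Q2 2010)Q(Q2 2010) = 2.22×73 + 23.83×20 + 25.47×76 = 162.06 + 476.6 + 1935.72 = 2574.38
ΣP(Q1 2010)Q(Q2 2010) = 2.08×73 + 16.94×20 + 18.46×76 = 151.84 + 338.8 + 1402.96 = 1893.6
P = 2574.38 / 1893.6 × 100 = 135.9516
Fisher = √(L × P) = √(135.4944 × 135.9516) = 135.7228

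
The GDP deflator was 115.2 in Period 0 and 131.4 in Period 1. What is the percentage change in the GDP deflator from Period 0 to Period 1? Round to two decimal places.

Change = (131.4 − 115.2) / 115.2 × 100
       = 16.2 / 115.2 × 100 = 14.0625%

14.06%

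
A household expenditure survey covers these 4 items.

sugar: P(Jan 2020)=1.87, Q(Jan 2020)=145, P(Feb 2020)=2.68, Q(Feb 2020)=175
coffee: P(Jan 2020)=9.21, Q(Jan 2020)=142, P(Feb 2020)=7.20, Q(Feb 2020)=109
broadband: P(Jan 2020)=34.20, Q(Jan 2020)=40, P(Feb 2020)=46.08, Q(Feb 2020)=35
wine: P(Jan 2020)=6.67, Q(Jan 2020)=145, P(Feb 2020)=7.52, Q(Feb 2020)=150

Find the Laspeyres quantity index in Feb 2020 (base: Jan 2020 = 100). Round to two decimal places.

Laspeyres quantity index uses base-period prices as weights.
ΣP(Jan 2020)·Q(Feb 2020) = 1.87×175 + 9.21×109 + 34.20×35 + 6.67×150 = 327.25 + 1003.89 + 1197 + 1000.5 = 3528.64
ΣP(Jan 2020)·Q(Jan 2020) = 1.87×145 + 9.21×142 + 34.20×40 + 6.67×145 = 271.15 + 1307.82 + 1368 + 967.15 = 3914.12
Index = 3528.64 / 3914.12 × 100 = 90.1516

90.15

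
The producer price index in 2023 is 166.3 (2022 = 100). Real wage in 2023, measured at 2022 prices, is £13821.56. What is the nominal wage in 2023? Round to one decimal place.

22985.3

Nominal = Real × (Index/100) = 13821.56 × (166.3/100)
        = 13821.56 × 1.663 = 22985.2543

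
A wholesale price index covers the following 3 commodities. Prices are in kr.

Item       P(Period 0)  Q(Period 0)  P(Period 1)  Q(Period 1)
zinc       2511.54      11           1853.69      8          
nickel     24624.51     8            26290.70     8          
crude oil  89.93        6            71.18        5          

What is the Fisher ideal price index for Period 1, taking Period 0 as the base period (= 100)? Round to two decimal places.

103.16

Laspeyres component (base-period weights):
ΣP(Period 1)Q(Period 0) = 1853.69×11 + 26290.70×8 + 71.18×6 = 20390.59 + 210325.6 + 427.08 = 231143.27
ΣP(Period 0)Q(Period 0) = 2511.54×11 + 24624.51×8 + 89.93×6 = 27626.94 + 196996.08 + 539.58 = 225162.6
L = 231143.27 / 225162.6 × 100 = 102.6562
Paasche component (current-period weights):
ΣP(Period 1)Q(Period 1) = 1853.69×8 + 26290.70×8 + 71.18×5 = 14829.52 + 210325.6 + 355.9 = 225511.02
ΣP(Period 0)Q(Period 1) = 2511.54×8 + 24624.51×8 + 89.93×5 = 20092.32 + 196996.08 + 449.65 = 217538.05
P = 225511.02 / 217538.05 × 100 = 103.6651
Fisher = √(L × P) = √(102.6562 × 103.6651) = 103.1594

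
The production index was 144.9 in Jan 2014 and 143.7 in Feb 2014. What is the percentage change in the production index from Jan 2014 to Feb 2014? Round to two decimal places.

-0.83%

Change = (143.7 − 144.9) / 144.9 × 100
       = -1.2 / 144.9 × 100 = -0.8282%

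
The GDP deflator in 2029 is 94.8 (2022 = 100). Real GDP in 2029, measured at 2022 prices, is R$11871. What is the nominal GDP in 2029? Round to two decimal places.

Nominal = Real × (Index/100) = 11871 × (94.8/100)
        = 11871 × 0.948 = 11253.7080

11253.71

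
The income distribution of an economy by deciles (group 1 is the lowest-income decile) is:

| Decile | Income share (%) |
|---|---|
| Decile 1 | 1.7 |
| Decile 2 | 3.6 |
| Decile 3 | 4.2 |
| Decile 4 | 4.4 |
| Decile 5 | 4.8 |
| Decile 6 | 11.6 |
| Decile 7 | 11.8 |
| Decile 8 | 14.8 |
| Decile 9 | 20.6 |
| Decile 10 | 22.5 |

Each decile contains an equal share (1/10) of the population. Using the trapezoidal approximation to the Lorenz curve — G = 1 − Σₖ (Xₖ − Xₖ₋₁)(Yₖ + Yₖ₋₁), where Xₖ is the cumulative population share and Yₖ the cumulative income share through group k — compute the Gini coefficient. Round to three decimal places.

0.388

Cumulative income shares Yₖ: 0.0170, 0.0530, 0.0950, 0.1390, 0.1870, 0.3030, 0.4210, 0.5690, 0.7750, 1.0000
Σ (Xₖ−Xₖ₋₁)(Yₖ+Yₖ₋₁) = (1/10)(0.0170+0.0000) + (1/10)(0.0530+0.0170) + (1/10)(0.0950+0.0530) + (1/10)(0.1390+0.0950) + (1/10)(0.1870+0.1390) + (1/10)(0.3030+0.1870) + (1/10)(0.4210+0.3030) + (1/10)(0.5690+0.4210) + (1/10)(0.7750+0.5690) + (1/10)(1.0000+0.7750)
  = 0.0017 + 0.0070 + 0.0148 + 0.0234 + 0.0326 + 0.0490 + 0.0724 + 0.0990 + 0.1344 + 0.1775 = 0.6118
G = 1 − 0.6118 = 0.3882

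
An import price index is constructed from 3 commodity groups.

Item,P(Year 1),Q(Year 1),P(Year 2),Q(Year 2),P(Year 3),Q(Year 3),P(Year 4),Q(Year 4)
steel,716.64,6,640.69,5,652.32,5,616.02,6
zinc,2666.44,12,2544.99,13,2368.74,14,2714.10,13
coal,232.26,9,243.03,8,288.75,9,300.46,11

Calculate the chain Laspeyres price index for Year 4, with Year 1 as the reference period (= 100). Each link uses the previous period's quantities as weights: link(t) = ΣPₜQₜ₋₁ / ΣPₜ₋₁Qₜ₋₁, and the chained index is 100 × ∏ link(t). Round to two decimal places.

Link Year 1→Year 2:
ΣP(Year 2)Q(Year 1) = 640.69×6 + 2544.99×12 + 243.03×9 = 3844.14 + 30539.88 + 2187.27 = 36571.29
ΣP(Year 1)Q(Year 1) = 716.64×6 + 2666.44×12 + 232.26×9 = 4299.84 + 31997.28 + 2090.34 = 38387.46
link = 36571.29/38387.46 = 0.952688
Link Year 2→Year 3:
ΣP(Year 3)Q(Year 2) = 652.32×5 + 2368.74×13 + 288.75×8 = 3261.6 + 30793.62 + 2310 = 36365.22
ΣP(Year 2)Q(Year 2) = 640.69×5 + 2544.99×13 + 243.03×8 = 3203.45 + 33084.87 + 1944.24 = 38232.56
link = 36365.22/38232.56 = 0.951158
Link Year 3→Year 4:
ΣP(Year 4)Q(Year 3) = 616.02×5 + 2714.10×14 + 300.46×9 = 3080.1 + 37997.4 + 2704.14 = 43781.64
ΣP(Year 3)Q(Year 3) = 652.32×5 + 2368.74×14 + 288.75×9 = 3261.6 + 33162.36 + 2598.75 = 39022.71
link = 43781.64/39022.71 = 1.121953
Chained index = 100 × 0.952688 × 0.951158 × 1.121953 = 101.6666

101.67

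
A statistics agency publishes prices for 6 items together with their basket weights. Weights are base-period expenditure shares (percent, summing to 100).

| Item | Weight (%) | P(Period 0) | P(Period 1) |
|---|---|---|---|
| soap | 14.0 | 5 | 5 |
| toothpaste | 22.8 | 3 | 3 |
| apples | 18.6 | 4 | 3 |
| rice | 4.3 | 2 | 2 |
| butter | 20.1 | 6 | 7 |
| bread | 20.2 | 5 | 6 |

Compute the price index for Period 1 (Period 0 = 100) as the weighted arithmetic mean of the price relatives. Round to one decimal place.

102.7

soap: 14.0 × (5/5) = 14.0 × 1.000000 = 14.0000
toothpaste: 22.8 × (3/3) = 22.8 × 1.000000 = 22.8000
apples: 18.6 × (3/4) = 18.6 × 0.750000 = 13.9500
rice: 4.3 × (2/2) = 4.3 × 1.000000 = 4.3000
butter: 20.1 × (7/6) = 20.1 × 1.166667 = 23.4500
bread: 20.2 × (6/5) = 20.2 × 1.200000 = 24.2400
Index = Σ wᵢ·(p₁ᵢ/p₀ᵢ) = 14.0000 + 22.8000 + 13.9500 + 4.3000 + 23.4500 + 24.2400 = 102.7400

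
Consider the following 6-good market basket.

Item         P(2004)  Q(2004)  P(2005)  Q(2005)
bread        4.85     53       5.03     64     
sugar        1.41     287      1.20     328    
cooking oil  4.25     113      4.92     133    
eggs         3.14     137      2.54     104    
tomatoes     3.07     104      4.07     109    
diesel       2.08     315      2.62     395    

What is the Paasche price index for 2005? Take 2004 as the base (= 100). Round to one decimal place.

110.3

Paasche price index uses current-period quantities as weights.
ΣP(2005)·Q(2005) = 5.03×64 + 1.20×328 + 4.92×133 + 2.54×104 + 4.07×109 + 2.62×395 = 321.92 + 393.6 + 654.36 + 264.16 + 443.63 + 1034.9 = 3112.57
ΣP(2004)·Q(2005) = 4.85×64 + 1.41×328 + 4.25×133 + 3.14×104 + 3.07×109 + 2.08×395 = 310.4 + 462.48 + 565.25 + 326.56 + 334.63 + 821.6 = 2820.92
Index = 3112.57 / 2820.92 × 100 = 110.3388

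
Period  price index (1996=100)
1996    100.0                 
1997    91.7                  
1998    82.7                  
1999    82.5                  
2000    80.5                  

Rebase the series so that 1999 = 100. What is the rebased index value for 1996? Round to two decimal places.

121.21

Rebased(1996) = 100.0 / 82.5 × 100 = 121.2121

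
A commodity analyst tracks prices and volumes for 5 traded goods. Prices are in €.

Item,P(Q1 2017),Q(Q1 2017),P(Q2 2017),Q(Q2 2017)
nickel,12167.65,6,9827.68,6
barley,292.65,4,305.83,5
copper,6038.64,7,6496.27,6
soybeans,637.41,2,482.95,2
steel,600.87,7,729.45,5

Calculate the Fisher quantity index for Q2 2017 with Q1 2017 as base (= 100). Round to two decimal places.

Laspeyres component (base-period weights):
ΣP(Q1 2017)Q(Q2 2017) = 12167.65×6 + 292.65×5 + 6038.64×6 + 637.41×2 + 600.87×5 = 73005.9 + 1463.25 + 36231.84 + 1274.82 + 3004.35 = 114980.16
ΣP(Q1 2017)Q(Q1 2017) = 12167.65×6 + 292.65×4 + 6038.64×7 + 637.41×2 + 600.87×7 = 73005.9 + 1170.6 + 42270.48 + 1274.82 + 4206.09 = 121927.89
L = 114980.16 / 121927.89 × 100 = 94.3018
Paasche component (current-period weights):
ΣP(Q2 2017)Q(Q2 2017) = 9827.68×6 + 305.83×5 + 6496.27×6 + 482.95×2 + 729.45×5 = 58966.08 + 1529.15 + 38977.62 + 965.9 + 3647.25 = 104086
ΣP(Q2 2017)Q(Q1 2017) = 9827.68×6 + 305.83×4 + 6496.27×7 + 482.95×2 + 729.45×7 = 58966.08 + 1223.32 + 45473.89 + 965.9 + 5106.15 = 111735.34
P = 104086 / 111735.34 × 100 = 93.1541
Fisher = √(L × P) = √(94.3018 × 93.1541) = 93.7262

93.73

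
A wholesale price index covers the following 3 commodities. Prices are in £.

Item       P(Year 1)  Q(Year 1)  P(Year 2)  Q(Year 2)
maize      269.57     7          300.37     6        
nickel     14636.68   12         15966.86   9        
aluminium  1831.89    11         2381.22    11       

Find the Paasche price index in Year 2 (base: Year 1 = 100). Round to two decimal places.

Paasche price index uses current-period quantities as weights.
ΣP(Year 2)·Q(Year 2) = 300.37×6 + 15966.86×9 + 2381.22×11 = 1802.22 + 143701.74 + 26193.42 = 171697.38
ΣP(Year 1)·Q(Year 2) = 269.57×6 + 14636.68×9 + 1831.89×11 = 1617.42 + 131730.12 + 20150.79 = 153498.33
Index = 171697.38 / 153498.33 × 100 = 111.8562

111.86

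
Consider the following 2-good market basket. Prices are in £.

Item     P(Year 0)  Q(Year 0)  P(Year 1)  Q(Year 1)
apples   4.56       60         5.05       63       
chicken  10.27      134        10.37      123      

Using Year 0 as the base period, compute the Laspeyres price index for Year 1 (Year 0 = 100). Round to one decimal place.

102.6

Laspeyres price index uses base-period quantities as weights.
ΣP(Year 1)·Q(Year 0) = 5.05×60 + 10.37×134 = 303 + 1389.58 = 1692.58
ΣP(Year 0)·Q(Year 0) = 4.56×60 + 10.27×134 = 273.6 + 1376.18 = 1649.78
Index = 1692.58 / 1649.78 × 100 = 102.5943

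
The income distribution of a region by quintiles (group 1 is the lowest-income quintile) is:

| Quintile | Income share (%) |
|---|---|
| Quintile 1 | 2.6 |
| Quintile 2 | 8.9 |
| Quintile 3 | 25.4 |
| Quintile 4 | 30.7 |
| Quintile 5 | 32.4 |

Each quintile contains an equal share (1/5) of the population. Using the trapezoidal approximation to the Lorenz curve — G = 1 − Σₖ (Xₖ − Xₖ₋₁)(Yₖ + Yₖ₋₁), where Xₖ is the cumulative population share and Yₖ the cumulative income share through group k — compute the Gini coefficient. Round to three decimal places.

Cumulative income shares Yₖ: 0.0260, 0.1150, 0.3690, 0.6760, 1.0000
Σ (Xₖ−Xₖ₋₁)(Yₖ+Yₖ₋₁) = (1/5)(0.0260+0.0000) + (1/5)(0.1150+0.0260) + (1/5)(0.3690+0.1150) + (1/5)(0.6760+0.3690) + (1/5)(1.0000+0.6760)
  = 0.0052 + 0.0282 + 0.0968 + 0.2090 + 0.3352 = 0.6744
G = 1 − 0.6744 = 0.3256

0.326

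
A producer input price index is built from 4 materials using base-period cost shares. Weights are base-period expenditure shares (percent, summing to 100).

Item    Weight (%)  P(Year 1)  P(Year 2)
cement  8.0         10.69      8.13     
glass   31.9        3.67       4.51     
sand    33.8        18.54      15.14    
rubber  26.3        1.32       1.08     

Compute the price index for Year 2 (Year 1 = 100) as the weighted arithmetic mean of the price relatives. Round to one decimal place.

cement: 8.0 × (8.13/10.69) = 8.0 × 0.760524 = 6.0842
glass: 31.9 × (4.51/3.67) = 31.9 × 1.228883 = 39.2014
sand: 33.8 × (15.14/18.54) = 33.8 × 0.816613 = 27.6015
rubber: 26.3 × (1.08/1.32) = 26.3 × 0.818182 = 21.5182
Index = Σ wᵢ·(p₁ᵢ/p₀ᵢ) = 6.0842 + 39.2014 + 27.6015 + 21.5182 = 94.4052

94.4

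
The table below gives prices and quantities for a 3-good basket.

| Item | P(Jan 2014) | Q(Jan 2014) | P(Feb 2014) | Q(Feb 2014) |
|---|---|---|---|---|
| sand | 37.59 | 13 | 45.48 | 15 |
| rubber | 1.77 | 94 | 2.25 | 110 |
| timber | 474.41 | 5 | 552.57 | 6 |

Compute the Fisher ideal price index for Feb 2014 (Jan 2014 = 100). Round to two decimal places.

Laspeyres component (base-period weights):
ΣP(Feb 2014)Q(Jan 2014) = 45.48×13 + 2.25×94 + 552.57×5 = 591.24 + 211.5 + 2762.85 = 3565.59
ΣP(Jan 2014)Q(Jan 2014) = 37.59×13 + 1.77×94 + 474.41×5 = 488.67 + 166.38 + 2372.05 = 3027.1
L = 3565.59 / 3027.1 × 100 = 117.7890
Paasche component (current-period weights):
ΣP(Feb 2014)Q(Feb 2014) = 45.48×15 + 2.25×110 + 552.57×6 = 682.2 + 247.5 + 3315.42 = 4245.12
ΣP(Jan 2014)Q(Feb 2014) = 37.59×15 + 1.77×110 + 474.41×6 = 563.85 + 194.7 + 2846.46 = 3605.01
P = 4245.12 / 3605.01 × 100 = 117.7561
Fisher = √(L × P) = √(117.7890 × 117.7561) = 117.7725

117.77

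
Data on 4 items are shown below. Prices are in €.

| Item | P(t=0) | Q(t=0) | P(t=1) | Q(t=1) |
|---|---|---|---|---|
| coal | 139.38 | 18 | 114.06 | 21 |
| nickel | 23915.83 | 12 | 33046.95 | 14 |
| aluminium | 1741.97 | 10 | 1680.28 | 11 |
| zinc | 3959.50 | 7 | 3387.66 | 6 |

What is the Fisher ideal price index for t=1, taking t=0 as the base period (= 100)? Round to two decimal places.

131.79

Laspeyres component (base-period weights):
ΣP(t=1)Q(t=0) = 114.06×18 + 33046.95×12 + 1680.28×10 + 3387.66×7 = 2053.08 + 396563.4 + 16802.8 + 23713.62 = 439132.9
ΣP(t=0)Q(t=0) = 139.38×18 + 23915.83×12 + 1741.97×10 + 3959.50×7 = 2508.84 + 286989.96 + 17419.7 + 27716.5 = 334635
L = 439132.9 / 334635 × 100 = 131.2274
Paasche component (current-period weights):
ΣP(t=1)Q(t=1) = 114.06×21 + 33046.95×14 + 1680.28×11 + 3387.66×6 = 2395.26 + 462657.3 + 18483.08 + 20325.96 = 503861.6
ΣP(t=0)Q(t=1) = 139.38×21 + 23915.83×14 + 1741.97×11 + 3959.50×6 = 2926.98 + 334821.62 + 19161.67 + 23757 = 380667.27
P = 503861.6 / 380667.27 × 100 = 132.3627
Fisher = √(L × P) = √(131.2274 × 132.3627) = 131.7939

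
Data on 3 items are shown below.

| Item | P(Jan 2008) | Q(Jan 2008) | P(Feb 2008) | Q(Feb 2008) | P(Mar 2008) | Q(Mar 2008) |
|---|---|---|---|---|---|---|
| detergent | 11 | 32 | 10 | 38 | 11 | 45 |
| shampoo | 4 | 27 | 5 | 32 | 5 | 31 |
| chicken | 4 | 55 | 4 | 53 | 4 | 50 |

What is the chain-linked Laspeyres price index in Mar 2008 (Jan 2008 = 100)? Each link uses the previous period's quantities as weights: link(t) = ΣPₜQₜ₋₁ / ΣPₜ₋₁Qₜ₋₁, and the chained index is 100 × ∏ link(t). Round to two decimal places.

Link Jan 2008→Feb 2008:
ΣP(Feb 2008)Q(Jan 2008) = 10×32 + 5×27 + 4×55 = 320 + 135 + 220 = 675
ΣP(Jan 2008)Q(Jan 2008) = 11×32 + 4×27 + 4×55 = 352 + 108 + 220 = 680
link = 675/680 = 0.992647
Link Feb 2008→Mar 2008:
ΣP(Mar 2008)Q(Feb 2008) = 11×38 + 5×32 + 4×53 = 418 + 160 + 212 = 790
ΣP(Feb 2008)Q(Feb 2008) = 10×38 + 5×32 + 4×53 = 380 + 160 + 212 = 752
link = 790/752 = 1.050532
Chained index = 100 × 0.992647 × 1.050532 = 104.2807

104.28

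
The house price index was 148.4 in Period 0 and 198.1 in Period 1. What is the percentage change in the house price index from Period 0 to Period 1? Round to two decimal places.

Change = (198.1 − 148.4) / 148.4 × 100
       = 49.7 / 148.4 × 100 = 33.4906%

33.49%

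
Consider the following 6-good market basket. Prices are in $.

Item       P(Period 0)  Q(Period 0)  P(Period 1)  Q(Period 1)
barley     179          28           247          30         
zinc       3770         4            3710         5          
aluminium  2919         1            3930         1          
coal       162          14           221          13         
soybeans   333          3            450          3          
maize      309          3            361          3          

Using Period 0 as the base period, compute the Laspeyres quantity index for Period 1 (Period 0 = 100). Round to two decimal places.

114.58

Laspeyres quantity index uses base-period prices as weights.
ΣP(Period 0)·Q(Period 1) = 179×30 + 3770×5 + 2919×1 + 162×13 + 333×3 + 309×3 = 5370 + 18850 + 2919 + 2106 + 999 + 927 = 31171
ΣP(Period 0)·Q(Period 0) = 179×28 + 3770×4 + 2919×1 + 162×14 + 333×3 + 309×3 = 5012 + 15080 + 2919 + 2268 + 999 + 927 = 27205
Index = 31171 / 27205 × 100 = 114.5782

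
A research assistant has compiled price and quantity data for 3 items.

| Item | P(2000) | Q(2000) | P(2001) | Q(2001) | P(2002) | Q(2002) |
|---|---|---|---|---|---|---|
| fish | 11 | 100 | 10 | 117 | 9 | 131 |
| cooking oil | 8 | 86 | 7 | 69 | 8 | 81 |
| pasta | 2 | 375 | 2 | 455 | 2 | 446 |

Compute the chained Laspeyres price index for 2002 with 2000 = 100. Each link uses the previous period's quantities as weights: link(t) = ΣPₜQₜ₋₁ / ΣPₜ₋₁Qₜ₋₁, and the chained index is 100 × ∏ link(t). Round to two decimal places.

90.94

Link 2000→2001:
ΣP(2001)Q(2000) = 10×100 + 7×86 + 2×375 = 1000 + 602 + 750 = 2352
ΣP(2000)Q(2000) = 11×100 + 8×86 + 2×375 = 1100 + 688 + 750 = 2538
link = 2352/2538 = 0.926714
Link 2001→2002:
ΣP(2002)Q(2001) = 9×117 + 8×69 + 2×455 = 1053 + 552 + 910 = 2515
ΣP(2001)Q(2001) = 10×117 + 7×69 + 2×455 = 1170 + 483 + 910 = 2563
link = 2515/2563 = 0.981272
Chained index = 100 × 0.926714 × 0.981272 = 90.9358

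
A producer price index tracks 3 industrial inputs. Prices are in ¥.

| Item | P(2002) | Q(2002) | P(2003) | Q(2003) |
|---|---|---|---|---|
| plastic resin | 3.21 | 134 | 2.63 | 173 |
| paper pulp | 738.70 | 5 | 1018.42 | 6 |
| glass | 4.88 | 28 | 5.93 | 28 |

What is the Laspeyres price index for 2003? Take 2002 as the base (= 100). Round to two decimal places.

131.69

Laspeyres price index uses base-period quantities as weights.
ΣP(2003)·Q(2002) = 2.63×134 + 1018.42×5 + 5.93×28 = 352.42 + 5092.1 + 166.04 = 5610.56
ΣP(2002)·Q(2002) = 3.21×134 + 738.70×5 + 4.88×28 = 430.14 + 3693.5 + 136.64 = 4260.28
Index = 5610.56 / 4260.28 × 100 = 131.6946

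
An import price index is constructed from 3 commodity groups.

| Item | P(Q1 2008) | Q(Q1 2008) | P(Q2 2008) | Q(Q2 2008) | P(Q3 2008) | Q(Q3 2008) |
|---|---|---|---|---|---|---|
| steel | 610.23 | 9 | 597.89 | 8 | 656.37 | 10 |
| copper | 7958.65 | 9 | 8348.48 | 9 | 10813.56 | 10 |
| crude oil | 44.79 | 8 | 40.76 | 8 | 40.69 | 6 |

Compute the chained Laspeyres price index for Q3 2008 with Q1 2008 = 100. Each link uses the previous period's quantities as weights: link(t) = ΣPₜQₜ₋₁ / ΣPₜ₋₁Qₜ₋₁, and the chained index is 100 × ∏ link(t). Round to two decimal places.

133.80

Link Q1 2008→Q2 2008:
ΣP(Q2 2008)Q(Q1 2008) = 597.89×9 + 8348.48×9 + 40.76×8 = 5381.01 + 75136.32 + 326.08 = 80843.41
ΣP(Q1 2008)Q(Q1 2008) = 610.23×9 + 7958.65×9 + 44.79×8 = 5492.07 + 71627.85 + 358.32 = 77478.24
link = 80843.41/77478.24 = 1.043434
Link Q2 2008→Q3 2008:
ΣP(Q3 2008)Q(Q2 2008) = 656.37×8 + 10813.56×9 + 40.69×8 = 5250.96 + 97322.04 + 325.52 = 102898.52
ΣP(Q2 2008)Q(Q2 2008) = 597.89×8 + 8348.48×9 + 40.76×8 = 4783.12 + 75136.32 + 326.08 = 80245.52
link = 102898.52/80245.52 = 1.282296
Chained index = 100 × 1.043434 × 1.282296 = 133.7991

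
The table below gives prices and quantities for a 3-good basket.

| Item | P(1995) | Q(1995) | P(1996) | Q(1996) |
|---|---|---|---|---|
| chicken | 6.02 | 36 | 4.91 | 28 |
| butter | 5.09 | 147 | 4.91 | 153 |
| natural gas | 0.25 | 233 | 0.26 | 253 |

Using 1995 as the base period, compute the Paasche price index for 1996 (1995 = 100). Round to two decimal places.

94.45

Paasche price index uses current-period quantities as weights.
ΣP(1996)·Q(1996) = 4.91×28 + 4.91×153 + 0.26×253 = 137.48 + 751.23 + 65.78 = 954.49
ΣP(1995)·Q(1996) = 6.02×28 + 5.09×153 + 0.25×253 = 168.56 + 778.77 + 63.25 = 1010.58
Index = 954.49 / 1010.58 × 100 = 94.4497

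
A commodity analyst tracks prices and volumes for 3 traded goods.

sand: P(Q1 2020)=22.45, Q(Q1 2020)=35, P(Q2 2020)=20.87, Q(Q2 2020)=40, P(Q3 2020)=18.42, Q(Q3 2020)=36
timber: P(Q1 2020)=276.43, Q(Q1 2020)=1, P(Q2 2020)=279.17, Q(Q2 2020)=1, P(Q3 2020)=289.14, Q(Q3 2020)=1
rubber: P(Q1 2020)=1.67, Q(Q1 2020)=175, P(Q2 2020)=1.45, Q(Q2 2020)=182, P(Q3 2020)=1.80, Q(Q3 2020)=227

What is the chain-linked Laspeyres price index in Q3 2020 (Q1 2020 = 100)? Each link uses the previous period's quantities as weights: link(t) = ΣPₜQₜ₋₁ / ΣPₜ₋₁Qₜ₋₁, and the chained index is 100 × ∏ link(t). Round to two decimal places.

Link Q1 2020→Q2 2020:
ΣP(Q2 2020)Q(Q1 2020) = 20.87×35 + 279.17×1 + 1.45×175 = 730.45 + 279.17 + 253.75 = 1263.37
ΣP(Q1 2020)Q(Q1 2020) = 22.45×35 + 276.43×1 + 1.67×175 = 785.75 + 276.43 + 292.25 = 1354.43
link = 1263.37/1354.43 = 0.932769
Link Q2 2020→Q3 2020:
ΣP(Q3 2020)Q(Q2 2020) = 18.42×40 + 289.14×1 + 1.80×182 = 736.8 + 289.14 + 327.6 = 1353.54
ΣP(Q2 2020)Q(Q2 2020) = 20.87×40 + 279.17×1 + 1.45×182 = 834.8 + 279.17 + 263.9 = 1377.87
link = 1353.54/1377.87 = 0.982342
Chained index = 100 × 0.932769 × 0.982342 = 91.6298

91.63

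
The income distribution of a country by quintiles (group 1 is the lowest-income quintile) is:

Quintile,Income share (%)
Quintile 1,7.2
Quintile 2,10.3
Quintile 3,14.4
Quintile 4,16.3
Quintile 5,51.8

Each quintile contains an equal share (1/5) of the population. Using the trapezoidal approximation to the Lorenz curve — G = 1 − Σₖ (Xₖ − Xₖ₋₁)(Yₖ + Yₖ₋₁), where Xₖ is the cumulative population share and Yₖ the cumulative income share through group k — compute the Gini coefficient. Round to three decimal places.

Cumulative income shares Yₖ: 0.0720, 0.1750, 0.3190, 0.4820, 1.0000
Σ (Xₖ−Xₖ₋₁)(Yₖ+Yₖ₋₁) = (1/5)(0.0720+0.0000) + (1/5)(0.1750+0.0720) + (1/5)(0.3190+0.1750) + (1/5)(0.4820+0.3190) + (1/5)(1.0000+0.4820)
  = 0.0144 + 0.0494 + 0.0988 + 0.1602 + 0.2964 = 0.6192
G = 1 − 0.6192 = 0.3808

0.381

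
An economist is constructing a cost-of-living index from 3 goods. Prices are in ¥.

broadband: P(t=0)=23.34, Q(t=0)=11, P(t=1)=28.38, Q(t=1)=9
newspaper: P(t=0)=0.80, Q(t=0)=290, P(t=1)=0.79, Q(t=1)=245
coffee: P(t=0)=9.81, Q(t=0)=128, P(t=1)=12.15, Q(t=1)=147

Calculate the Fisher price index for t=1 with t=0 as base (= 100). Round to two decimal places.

Laspeyres component (base-period weights):
ΣP(t=1)Q(t=0) = 28.38×11 + 0.79×290 + 12.15×128 = 312.18 + 229.1 + 1555.2 = 2096.48
ΣP(t=0)Q(t=0) = 23.34×11 + 0.80×290 + 9.81×128 = 256.74 + 232 + 1255.68 = 1744.42
L = 2096.48 / 1744.42 × 100 = 120.1821
Paasche component (current-period weights):
ΣP(t=1)Q(t=1) = 28.38×9 + 0.79×245 + 12.15×147 = 255.42 + 193.55 + 1786.05 = 2235.02
ΣP(t=0)Q(t=1) = 23.34×9 + 0.80×245 + 9.81×147 = 210.06 + 196 + 1442.07 = 1848.13
P = 2235.02 / 1848.13 × 100 = 120.9341
Fisher = √(L × P) = √(120.1821 × 120.9341) = 120.5575

120.56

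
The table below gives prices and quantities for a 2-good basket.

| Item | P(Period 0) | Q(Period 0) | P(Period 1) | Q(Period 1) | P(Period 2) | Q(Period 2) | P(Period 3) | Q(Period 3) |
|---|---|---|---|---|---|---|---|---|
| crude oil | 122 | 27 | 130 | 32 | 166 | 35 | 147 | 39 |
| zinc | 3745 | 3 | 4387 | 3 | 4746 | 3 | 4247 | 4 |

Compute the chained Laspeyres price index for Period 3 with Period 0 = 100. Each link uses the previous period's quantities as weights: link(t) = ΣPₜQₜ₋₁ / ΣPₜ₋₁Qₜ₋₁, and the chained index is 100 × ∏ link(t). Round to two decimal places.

Link Period 0→Period 1:
ΣP(Period 1)Q(Period 0) = 130×27 + 4387×3 = 3510 + 13161 = 16671
ΣP(Period 0)Q(Period 0) = 122×27 + 3745×3 = 3294 + 11235 = 14529
link = 16671/14529 = 1.147429
Link Period 1→Period 2:
ΣP(Period 2)Q(Period 1) = 166×32 + 4746×3 = 5312 + 14238 = 19550
ΣP(Period 1)Q(Period 1) = 130×32 + 4387×3 = 4160 + 13161 = 17321
link = 19550/17321 = 1.128688
Link Period 2→Period 3:
ΣP(Period 3)Q(Period 2) = 147×35 + 4247×3 = 5145 + 12741 = 17886
ΣP(Period 2)Q(Period 2) = 166×35 + 4746×3 = 5810 + 14238 = 20048
link = 17886/20048 = 0.892159
Chained index = 100 × 1.147429 × 1.128688 × 0.892159 = 115.5425

115.54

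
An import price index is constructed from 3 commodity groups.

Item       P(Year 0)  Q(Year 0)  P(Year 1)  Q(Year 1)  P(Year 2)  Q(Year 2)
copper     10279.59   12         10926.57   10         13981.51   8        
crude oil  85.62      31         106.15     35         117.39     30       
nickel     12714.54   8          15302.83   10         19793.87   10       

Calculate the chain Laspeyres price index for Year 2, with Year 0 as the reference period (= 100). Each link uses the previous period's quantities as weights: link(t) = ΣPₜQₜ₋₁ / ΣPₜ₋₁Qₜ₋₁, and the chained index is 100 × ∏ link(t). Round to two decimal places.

144.94

Link Year 0→Year 1:
ΣP(Year 1)Q(Year 0) = 10926.57×12 + 106.15×31 + 15302.83×8 = 131118.84 + 3290.65 + 122422.64 = 256832.13
ΣP(Year 0)Q(Year 0) = 10279.59×12 + 85.62×31 + 12714.54×8 = 123355.08 + 2654.22 + 101716.32 = 227725.62
link = 256832.13/227725.62 = 1.127814
Link Year 1→Year 2:
ΣP(Year 2)Q(Year 1) = 13981.51×10 + 117.39×35 + 19793.87×10 = 139815.1 + 4108.65 + 197938.7 = 341862.45
ΣP(Year 1)Q(Year 1) = 10926.57×10 + 106.15×35 + 15302.83×10 = 109265.7 + 3715.25 + 153028.3 = 266009.25
link = 341862.45/266009.25 = 1.285152
Chained index = 100 × 1.127814 × 1.285152 = 144.9413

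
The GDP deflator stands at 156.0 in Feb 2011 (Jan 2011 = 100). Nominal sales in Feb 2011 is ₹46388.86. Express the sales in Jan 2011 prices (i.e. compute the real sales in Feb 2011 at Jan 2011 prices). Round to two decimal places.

29736.45

Real = Nominal ÷ (Index/100) = 46388.86 ÷ (156.0/100)
     = 46388.86 ÷ 1.560 = 29736.4487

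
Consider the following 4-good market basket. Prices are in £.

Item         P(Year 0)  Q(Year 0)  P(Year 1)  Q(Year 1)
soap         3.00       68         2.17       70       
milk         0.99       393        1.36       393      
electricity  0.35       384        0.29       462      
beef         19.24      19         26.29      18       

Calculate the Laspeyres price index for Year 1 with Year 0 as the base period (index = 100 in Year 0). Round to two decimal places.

118.29

Laspeyres price index uses base-period quantities as weights.
ΣP(Year 1)·Q(Year 0) = 2.17×68 + 1.36×393 + 0.29×384 + 26.29×19 = 147.56 + 534.48 + 111.36 + 499.51 = 1292.91
ΣP(Year 0)·Q(Year 0) = 3.00×68 + 0.99×393 + 0.35×384 + 19.24×19 = 204 + 389.07 + 134.4 + 365.56 = 1093.03
Index = 1292.91 / 1093.03 × 100 = 118.2868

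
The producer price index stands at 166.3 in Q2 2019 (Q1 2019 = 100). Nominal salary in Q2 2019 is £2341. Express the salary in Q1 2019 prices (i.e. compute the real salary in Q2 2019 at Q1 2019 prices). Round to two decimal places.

Real = Nominal ÷ (Index/100) = 2341 ÷ (166.3/100)
     = 2341 ÷ 1.663 = 1407.6969

1407.70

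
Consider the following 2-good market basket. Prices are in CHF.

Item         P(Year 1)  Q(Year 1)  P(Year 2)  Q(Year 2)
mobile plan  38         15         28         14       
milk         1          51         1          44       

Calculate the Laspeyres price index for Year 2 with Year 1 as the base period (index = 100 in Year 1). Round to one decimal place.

75.8

Laspeyres price index uses base-period quantities as weights.
ΣP(Year 2)·Q(Year 1) = 28×15 + 1×51 = 420 + 51 = 471
ΣP(Year 1)·Q(Year 1) = 38×15 + 1×51 = 570 + 51 = 621
Index = 471 / 621 × 100 = 75.8454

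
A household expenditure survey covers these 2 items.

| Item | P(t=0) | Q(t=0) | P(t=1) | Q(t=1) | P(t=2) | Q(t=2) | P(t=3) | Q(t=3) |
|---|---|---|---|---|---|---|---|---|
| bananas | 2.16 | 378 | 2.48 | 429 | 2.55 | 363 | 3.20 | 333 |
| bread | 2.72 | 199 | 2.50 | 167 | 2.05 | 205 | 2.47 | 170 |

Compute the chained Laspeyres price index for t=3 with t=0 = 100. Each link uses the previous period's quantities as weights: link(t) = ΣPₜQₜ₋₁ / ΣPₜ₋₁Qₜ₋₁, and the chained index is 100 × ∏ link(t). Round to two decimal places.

Link t=0→t=1:
ΣP(t=1)Q(t=0) = 2.48×378 + 2.50×199 = 937.44 + 497.5 = 1434.94
ΣP(t=0)Q(t=0) = 2.16×378 + 2.72×199 = 816.48 + 541.28 = 1357.76
link = 1434.94/1357.76 = 1.056844
Link t=1→t=2:
ΣP(t=2)Q(t=1) = 2.55×429 + 2.05×167 = 1093.95 + 342.35 = 1436.3
ΣP(t=1)Q(t=1) = 2.48×429 + 2.50×167 = 1063.92 + 417.5 = 1481.42
link = 1436.3/1481.42 = 0.969543
Link t=2→t=3:
ΣP(t=3)Q(t=2) = 3.20×363 + 2.47×205 = 1161.6 + 506.35 = 1667.95
ΣP(t=2)Q(t=2) = 2.55×363 + 2.05×205 = 925.65 + 420.25 = 1345.9
link = 1667.95/1345.9 = 1.239282
Chained index = 100 × 1.056844 × 0.969543 × 1.239282 = 126.9837

126.98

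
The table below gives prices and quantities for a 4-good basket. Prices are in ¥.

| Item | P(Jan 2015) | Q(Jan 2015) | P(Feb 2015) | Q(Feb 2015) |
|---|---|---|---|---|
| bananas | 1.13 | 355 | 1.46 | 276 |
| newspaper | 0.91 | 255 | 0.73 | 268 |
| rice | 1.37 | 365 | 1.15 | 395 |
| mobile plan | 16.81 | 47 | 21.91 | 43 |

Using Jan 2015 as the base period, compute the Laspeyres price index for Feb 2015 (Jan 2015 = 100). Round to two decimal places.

111.99

Laspeyres price index uses base-period quantities as weights.
ΣP(Feb 2015)·Q(Jan 2015) = 1.46×355 + 0.73×255 + 1.15×365 + 21.91×47 = 518.3 + 186.15 + 419.75 + 1029.77 = 2153.97
ΣP(Jan 2015)·Q(Jan 2015) = 1.13×355 + 0.91×255 + 1.37×365 + 16.81×47 = 401.15 + 232.05 + 500.05 + 790.07 = 1923.32
Index = 2153.97 / 1923.32 × 100 = 111.9923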